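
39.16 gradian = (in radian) 0.6151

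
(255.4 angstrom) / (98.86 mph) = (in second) 5.779e-10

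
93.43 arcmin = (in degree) 1.557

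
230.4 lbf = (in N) 1025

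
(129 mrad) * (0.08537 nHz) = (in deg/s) 6.31e-10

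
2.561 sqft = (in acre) 5.879e-05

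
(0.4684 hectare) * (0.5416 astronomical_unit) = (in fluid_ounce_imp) 1.336e+19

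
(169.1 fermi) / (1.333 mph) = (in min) 4.73e-15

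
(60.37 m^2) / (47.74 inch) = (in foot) 163.3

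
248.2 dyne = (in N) 0.002482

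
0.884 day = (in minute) 1273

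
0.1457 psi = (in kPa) 1.005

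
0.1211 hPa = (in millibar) 0.1211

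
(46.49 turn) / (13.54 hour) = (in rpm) 0.05723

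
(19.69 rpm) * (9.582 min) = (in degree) 6.792e+04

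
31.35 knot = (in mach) 0.04737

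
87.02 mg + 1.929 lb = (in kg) 0.8751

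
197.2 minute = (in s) 1.183e+04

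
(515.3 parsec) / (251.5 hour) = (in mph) 3.928e+13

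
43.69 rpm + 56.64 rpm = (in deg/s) 602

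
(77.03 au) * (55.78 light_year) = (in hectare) 6.081e+26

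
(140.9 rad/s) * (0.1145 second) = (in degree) 924.4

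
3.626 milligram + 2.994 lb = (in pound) 2.994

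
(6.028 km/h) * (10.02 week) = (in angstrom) 1.015e+17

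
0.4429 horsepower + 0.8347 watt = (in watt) 331.1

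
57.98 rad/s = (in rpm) 553.7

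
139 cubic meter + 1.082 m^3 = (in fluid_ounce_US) 4.737e+06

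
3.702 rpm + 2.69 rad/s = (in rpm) 29.39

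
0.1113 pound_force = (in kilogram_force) 0.05048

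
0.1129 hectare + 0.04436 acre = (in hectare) 0.1309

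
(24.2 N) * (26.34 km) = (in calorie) 1.523e+05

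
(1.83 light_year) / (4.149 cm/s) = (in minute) 6.955e+15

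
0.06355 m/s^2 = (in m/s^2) 0.06355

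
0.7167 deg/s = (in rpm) 0.1195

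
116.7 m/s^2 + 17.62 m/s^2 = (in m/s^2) 134.3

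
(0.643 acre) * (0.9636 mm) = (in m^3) 2.507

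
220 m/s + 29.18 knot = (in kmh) 846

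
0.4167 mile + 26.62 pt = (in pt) 1.901e+06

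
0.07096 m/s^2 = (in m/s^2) 0.07096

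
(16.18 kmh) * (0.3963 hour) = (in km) 6.412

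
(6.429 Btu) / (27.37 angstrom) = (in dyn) 2.478e+17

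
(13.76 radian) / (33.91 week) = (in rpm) 6.407e-06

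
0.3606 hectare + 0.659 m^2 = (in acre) 0.8912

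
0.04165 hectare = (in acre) 0.1029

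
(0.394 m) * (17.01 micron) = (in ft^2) 7.214e-05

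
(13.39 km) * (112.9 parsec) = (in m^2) 4.665e+22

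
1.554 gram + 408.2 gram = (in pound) 0.9034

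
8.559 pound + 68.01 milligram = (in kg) 3.882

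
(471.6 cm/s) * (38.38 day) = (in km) 1.564e+04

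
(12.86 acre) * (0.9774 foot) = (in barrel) 9.752e+04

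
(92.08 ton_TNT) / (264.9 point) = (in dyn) 4.123e+17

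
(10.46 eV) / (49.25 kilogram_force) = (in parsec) 1.125e-37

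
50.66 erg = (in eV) 3.162e+13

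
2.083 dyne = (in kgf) 2.124e-06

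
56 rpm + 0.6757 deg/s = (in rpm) 56.11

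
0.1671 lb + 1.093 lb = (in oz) 20.16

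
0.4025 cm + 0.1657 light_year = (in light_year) 0.1657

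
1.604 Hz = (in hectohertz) 0.01604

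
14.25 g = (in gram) 14.25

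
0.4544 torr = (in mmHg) 0.4544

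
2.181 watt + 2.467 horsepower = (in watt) 1842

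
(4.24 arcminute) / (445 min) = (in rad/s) 4.619e-08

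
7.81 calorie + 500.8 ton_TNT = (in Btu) 1.986e+09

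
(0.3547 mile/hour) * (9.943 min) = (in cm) 9460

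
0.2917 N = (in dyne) 2.917e+04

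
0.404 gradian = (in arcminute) 21.82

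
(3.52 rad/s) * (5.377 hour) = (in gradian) 4.338e+06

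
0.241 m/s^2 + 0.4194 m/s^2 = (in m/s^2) 0.6604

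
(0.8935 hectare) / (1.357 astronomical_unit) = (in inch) 1.733e-06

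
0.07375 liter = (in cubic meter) 7.375e-05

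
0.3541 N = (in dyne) 3.541e+04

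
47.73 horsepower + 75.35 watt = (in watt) 3.567e+04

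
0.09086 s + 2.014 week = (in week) 2.014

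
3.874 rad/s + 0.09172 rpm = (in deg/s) 222.5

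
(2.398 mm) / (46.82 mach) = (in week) 2.487e-13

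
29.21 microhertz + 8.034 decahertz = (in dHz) 803.4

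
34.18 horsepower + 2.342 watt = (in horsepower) 34.18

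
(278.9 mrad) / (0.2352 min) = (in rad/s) 0.01976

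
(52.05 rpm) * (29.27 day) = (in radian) 1.378e+07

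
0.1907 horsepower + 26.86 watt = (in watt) 169.1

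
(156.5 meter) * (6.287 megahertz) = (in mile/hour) 2.201e+09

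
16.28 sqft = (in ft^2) 16.28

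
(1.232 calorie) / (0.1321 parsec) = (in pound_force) 2.843e-16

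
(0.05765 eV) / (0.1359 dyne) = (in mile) 4.223e-18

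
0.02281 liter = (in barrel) 0.0001435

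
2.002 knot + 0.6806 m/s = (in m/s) 1.711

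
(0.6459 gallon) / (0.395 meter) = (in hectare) 6.19e-07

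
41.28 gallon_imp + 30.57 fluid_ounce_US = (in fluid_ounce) 6376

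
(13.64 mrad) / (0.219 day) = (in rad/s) 7.209e-07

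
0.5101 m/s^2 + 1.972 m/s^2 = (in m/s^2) 2.482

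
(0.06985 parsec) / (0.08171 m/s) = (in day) 3.053e+11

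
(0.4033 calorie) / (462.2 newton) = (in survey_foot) 0.01198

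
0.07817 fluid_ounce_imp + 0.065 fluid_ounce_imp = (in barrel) 2.559e-05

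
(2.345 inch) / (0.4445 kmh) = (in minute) 0.00804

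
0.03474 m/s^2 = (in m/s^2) 0.03474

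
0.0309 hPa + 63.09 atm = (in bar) 63.93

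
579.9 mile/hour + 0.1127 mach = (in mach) 0.874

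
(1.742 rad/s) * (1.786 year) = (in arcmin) 3.373e+11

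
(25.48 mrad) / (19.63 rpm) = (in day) 1.435e-07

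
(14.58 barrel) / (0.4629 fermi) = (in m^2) 5.008e+15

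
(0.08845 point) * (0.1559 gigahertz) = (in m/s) 4865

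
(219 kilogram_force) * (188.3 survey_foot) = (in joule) 1.233e+05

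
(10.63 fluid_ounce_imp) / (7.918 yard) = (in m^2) 4.172e-05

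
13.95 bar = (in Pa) 1.395e+06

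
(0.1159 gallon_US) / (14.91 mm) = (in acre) 7.271e-06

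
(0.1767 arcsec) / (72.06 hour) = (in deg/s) 1.892e-10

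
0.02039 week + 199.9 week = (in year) 3.834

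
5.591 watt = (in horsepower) 0.007498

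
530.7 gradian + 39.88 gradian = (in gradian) 570.6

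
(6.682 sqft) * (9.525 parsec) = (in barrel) 1.148e+18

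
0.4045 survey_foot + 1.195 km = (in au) 7.989e-09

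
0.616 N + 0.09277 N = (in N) 0.7088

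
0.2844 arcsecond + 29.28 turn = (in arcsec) 3.795e+07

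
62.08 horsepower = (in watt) 4.629e+04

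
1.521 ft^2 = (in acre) 3.492e-05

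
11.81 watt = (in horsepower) 0.01584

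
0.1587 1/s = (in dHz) 1.587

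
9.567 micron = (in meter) 9.567e-06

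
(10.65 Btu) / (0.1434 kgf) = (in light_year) 8.446e-13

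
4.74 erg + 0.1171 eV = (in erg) 4.74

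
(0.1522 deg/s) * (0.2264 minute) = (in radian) 0.03608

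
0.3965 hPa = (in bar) 0.0003965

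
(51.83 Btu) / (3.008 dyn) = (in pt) 5.153e+12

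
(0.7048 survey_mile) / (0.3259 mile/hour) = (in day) 0.09011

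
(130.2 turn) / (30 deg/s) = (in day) 0.01808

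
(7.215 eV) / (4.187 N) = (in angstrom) 2.761e-09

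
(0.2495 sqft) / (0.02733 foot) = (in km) 0.002783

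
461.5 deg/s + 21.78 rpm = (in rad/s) 10.34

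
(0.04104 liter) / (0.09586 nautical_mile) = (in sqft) 2.488e-06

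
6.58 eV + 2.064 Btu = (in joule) 2178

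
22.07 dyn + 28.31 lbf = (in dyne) 1.259e+07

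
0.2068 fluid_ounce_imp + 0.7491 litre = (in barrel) 0.004749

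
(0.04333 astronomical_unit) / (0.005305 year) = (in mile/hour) 8.667e+04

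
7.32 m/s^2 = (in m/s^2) 7.32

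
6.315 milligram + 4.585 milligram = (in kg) 1.09e-05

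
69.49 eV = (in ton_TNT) 2.661e-27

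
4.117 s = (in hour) 0.001144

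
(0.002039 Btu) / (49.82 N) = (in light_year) 4.564e-18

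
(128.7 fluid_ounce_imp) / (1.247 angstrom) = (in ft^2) 3.156e+08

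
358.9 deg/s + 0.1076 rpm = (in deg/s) 359.5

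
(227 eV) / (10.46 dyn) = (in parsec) 1.127e-29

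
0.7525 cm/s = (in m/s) 0.007525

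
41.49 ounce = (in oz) 41.49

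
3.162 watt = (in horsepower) 0.00424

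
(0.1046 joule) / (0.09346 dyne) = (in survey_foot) 3.672e+05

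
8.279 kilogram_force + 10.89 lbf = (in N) 129.6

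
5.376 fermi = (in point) 1.524e-11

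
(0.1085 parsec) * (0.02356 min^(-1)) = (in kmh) 4.733e+12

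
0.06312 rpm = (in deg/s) 0.3787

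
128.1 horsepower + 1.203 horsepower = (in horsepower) 129.3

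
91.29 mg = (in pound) 0.0002013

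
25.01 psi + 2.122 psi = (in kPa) 187.1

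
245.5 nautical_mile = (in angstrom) 4.547e+15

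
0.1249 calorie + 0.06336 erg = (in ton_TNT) 1.249e-10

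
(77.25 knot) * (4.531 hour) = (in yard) 7.089e+05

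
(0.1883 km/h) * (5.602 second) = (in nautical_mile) 0.0001582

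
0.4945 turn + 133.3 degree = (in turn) 0.8648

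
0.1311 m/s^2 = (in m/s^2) 0.1311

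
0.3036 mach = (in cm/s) 1.034e+04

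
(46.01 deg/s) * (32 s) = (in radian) 25.7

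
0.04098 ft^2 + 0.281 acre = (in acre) 0.281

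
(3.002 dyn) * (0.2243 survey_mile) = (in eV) 6.764e+16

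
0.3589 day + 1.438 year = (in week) 75.03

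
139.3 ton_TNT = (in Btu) 5.524e+08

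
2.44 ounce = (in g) 69.17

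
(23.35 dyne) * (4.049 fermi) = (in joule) 9.454e-19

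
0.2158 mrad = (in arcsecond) 44.51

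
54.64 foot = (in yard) 18.21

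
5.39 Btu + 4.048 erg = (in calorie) 1359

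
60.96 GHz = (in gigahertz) 60.96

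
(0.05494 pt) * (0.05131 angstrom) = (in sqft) 1.07e-15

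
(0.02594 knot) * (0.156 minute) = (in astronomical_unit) 8.349e-13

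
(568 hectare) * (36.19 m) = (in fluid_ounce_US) 6.951e+12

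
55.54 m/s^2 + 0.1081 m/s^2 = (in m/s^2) 55.65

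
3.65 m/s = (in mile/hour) 8.165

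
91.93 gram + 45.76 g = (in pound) 0.3036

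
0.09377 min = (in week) 9.303e-06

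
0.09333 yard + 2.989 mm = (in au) 5.904e-13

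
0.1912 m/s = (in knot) 0.3717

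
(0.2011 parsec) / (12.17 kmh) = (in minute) 3.059e+13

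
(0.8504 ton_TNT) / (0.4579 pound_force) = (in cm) 1.747e+11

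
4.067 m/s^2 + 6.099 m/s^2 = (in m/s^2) 10.17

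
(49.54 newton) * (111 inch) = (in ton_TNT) 3.338e-08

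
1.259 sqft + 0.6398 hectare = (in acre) 1.581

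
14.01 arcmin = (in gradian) 0.2594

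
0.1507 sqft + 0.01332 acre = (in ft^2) 580.4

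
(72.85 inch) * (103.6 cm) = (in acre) 0.0004737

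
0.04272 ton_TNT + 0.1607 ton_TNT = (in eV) 5.312e+27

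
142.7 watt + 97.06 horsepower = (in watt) 7.252e+04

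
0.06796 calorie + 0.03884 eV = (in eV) 1.775e+18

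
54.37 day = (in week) 7.767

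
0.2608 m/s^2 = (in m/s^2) 0.2608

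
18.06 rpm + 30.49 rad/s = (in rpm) 309.2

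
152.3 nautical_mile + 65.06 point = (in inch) 1.11e+07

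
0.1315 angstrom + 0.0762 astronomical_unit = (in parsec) 3.694e-07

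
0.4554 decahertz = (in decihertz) 45.54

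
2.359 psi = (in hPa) 162.6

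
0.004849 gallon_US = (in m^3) 1.836e-05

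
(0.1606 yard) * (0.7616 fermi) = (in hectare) 1.118e-20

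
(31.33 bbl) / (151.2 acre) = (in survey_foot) 2.671e-05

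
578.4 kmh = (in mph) 359.4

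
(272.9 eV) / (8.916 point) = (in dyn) 1.39e-09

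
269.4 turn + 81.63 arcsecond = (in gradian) 1.078e+05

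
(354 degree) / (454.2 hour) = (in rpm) 3.608e-05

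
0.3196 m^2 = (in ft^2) 3.44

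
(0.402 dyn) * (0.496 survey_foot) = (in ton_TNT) 1.453e-16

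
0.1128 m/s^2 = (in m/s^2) 0.1128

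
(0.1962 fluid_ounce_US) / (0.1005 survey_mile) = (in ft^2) 3.862e-07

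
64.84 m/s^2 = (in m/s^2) 64.84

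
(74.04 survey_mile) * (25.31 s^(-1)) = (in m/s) 3.016e+06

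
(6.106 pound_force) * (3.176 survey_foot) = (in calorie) 6.284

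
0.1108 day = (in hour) 2.659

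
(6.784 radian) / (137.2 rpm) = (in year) 1.497e-08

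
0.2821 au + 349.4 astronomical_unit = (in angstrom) 5.231e+23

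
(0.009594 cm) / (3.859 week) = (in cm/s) 4.111e-09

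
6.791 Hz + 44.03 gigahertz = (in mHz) 4.403e+13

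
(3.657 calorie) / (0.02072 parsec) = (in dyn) 2.393e-09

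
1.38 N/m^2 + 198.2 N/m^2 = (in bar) 0.001996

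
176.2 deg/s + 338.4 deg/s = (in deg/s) 514.6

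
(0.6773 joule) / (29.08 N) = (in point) 66.02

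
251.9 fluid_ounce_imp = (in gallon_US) 1.891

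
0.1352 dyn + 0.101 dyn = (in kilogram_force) 2.409e-07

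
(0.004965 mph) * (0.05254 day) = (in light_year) 1.065e-15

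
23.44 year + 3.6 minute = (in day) 8556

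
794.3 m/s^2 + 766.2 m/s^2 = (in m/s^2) 1560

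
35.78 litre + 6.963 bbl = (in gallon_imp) 251.4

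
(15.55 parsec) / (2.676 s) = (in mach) 5.266e+14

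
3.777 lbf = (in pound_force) 3.777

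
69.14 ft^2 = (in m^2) 6.423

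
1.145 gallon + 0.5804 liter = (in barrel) 0.03091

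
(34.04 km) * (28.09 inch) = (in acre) 6.001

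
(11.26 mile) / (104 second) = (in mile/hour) 389.8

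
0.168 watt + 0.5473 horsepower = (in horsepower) 0.5475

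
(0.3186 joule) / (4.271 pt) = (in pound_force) 47.54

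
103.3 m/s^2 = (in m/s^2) 103.3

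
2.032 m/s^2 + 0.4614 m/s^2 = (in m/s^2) 2.493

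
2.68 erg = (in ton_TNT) 6.405e-17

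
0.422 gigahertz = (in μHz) 4.22e+14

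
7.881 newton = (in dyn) 7.881e+05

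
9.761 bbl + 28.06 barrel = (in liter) 6013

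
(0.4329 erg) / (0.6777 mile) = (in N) 3.969e-11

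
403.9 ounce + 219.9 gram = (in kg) 11.67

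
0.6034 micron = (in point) 0.00171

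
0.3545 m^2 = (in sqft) 3.816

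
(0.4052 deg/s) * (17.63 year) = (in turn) 6.258e+05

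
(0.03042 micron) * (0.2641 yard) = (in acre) 1.815e-12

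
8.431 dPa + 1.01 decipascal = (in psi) 0.0001369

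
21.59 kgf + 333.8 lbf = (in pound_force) 381.4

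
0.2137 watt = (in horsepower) 0.0002866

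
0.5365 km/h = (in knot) 0.2897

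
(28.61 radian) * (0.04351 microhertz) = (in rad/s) 1.245e-06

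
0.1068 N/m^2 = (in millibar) 0.001068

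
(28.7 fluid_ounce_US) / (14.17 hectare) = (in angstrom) 59.9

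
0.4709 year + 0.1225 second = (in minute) 2.475e+05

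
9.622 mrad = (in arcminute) 33.08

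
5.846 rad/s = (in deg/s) 335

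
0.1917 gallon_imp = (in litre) 0.8715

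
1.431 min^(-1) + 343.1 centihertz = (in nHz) 3.455e+09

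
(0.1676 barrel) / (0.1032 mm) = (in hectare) 0.02582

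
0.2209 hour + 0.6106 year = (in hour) 5349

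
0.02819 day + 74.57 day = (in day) 74.6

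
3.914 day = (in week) 0.5591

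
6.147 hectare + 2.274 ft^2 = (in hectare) 6.147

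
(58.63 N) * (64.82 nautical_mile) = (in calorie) 1.682e+06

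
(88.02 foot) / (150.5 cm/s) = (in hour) 0.004952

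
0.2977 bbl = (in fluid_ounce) 1600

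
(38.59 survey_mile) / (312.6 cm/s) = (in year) 0.00063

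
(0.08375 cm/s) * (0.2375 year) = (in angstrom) 6.273e+13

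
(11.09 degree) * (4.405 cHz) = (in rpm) 0.08142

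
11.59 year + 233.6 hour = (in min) 6.106e+06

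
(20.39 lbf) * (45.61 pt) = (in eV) 9.109e+18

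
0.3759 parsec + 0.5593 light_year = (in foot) 5.541e+16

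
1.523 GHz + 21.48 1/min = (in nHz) 1.523e+18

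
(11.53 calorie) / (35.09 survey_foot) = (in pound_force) 1.014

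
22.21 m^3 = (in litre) 2.221e+04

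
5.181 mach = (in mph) 3946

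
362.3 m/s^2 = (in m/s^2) 362.3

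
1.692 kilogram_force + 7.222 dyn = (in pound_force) 3.73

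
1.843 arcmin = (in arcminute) 1.843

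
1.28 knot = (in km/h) 2.371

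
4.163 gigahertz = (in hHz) 4.163e+07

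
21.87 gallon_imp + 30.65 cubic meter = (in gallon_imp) 6764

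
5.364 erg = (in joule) 5.364e-07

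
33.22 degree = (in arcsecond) 1.196e+05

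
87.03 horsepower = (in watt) 6.49e+04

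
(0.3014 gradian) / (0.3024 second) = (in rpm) 0.1495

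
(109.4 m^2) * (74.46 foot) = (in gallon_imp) 5.462e+05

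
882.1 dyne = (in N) 0.008821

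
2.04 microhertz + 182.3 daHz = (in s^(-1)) 1823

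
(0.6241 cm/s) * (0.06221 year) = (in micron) 1.224e+10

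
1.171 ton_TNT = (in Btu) 4.644e+06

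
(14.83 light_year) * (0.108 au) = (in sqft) 2.44e+28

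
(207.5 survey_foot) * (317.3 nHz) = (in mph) 4.489e-05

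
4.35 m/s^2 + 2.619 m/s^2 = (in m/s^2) 6.969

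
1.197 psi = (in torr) 61.9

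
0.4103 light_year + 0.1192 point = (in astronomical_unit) 2.595e+04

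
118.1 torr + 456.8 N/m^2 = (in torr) 121.5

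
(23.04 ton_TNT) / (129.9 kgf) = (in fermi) 7.567e+22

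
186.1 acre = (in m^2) 7.531e+05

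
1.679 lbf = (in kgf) 0.7616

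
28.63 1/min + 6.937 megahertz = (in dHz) 6.937e+07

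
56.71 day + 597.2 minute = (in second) 4.936e+06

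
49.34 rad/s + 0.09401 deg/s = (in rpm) 471.2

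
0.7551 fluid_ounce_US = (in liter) 0.02233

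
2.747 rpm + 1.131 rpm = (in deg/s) 23.27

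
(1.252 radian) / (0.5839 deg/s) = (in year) 3.896e-06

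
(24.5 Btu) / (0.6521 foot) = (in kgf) 1.326e+04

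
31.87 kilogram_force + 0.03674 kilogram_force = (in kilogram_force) 31.91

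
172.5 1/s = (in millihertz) 1.725e+05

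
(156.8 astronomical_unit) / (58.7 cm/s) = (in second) 3.996e+13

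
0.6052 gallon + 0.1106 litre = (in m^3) 0.002402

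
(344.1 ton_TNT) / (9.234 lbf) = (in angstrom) 3.505e+20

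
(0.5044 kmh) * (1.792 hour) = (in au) 6.042e-09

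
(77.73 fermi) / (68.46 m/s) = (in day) 1.314e-20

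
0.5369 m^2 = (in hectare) 5.369e-05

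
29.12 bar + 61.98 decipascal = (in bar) 29.12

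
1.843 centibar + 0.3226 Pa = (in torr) 13.83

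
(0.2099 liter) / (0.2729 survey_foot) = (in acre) 6.236e-07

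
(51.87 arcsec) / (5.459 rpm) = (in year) 1.395e-11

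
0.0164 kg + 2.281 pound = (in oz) 37.07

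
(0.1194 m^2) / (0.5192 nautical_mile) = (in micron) 124.2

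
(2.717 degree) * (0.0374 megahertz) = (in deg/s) 1.016e+05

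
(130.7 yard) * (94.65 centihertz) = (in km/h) 407.2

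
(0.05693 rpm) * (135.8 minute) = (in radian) 48.58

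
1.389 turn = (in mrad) 8727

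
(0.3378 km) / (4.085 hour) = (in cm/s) 2.297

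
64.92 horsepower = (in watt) 4.841e+04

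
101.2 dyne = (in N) 0.001012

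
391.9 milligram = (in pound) 0.000864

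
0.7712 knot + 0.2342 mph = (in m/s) 0.5014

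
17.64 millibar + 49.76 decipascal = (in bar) 0.01769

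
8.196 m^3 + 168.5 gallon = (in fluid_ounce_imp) 3.109e+05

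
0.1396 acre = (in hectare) 0.05649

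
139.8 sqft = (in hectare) 0.001299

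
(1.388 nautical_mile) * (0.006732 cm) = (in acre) 4.276e-05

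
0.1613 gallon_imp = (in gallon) 0.1937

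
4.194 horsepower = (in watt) 3127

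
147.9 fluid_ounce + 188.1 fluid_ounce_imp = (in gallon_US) 2.567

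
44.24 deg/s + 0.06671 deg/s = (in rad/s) 0.7733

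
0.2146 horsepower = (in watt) 160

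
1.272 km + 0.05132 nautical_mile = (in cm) 1.367e+05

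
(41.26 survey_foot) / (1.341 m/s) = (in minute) 0.1563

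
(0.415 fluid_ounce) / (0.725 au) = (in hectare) 1.132e-20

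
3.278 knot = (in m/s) 1.686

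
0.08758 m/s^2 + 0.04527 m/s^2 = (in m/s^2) 0.1328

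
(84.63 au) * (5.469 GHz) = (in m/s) 6.924e+22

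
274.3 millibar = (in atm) 0.2707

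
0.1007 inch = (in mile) 1.589e-06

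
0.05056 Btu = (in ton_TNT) 1.275e-08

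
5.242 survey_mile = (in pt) 2.391e+07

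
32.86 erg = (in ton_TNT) 7.854e-16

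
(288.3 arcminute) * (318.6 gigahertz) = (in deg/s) 1.531e+12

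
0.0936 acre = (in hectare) 0.03788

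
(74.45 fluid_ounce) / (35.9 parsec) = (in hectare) 1.988e-25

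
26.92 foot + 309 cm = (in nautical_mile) 0.006099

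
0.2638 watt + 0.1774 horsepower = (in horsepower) 0.1778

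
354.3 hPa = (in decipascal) 3.543e+05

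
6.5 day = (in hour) 156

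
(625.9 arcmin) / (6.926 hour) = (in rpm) 6.973e-05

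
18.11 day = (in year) 0.04962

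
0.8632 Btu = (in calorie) 217.7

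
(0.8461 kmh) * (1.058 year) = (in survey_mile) 4873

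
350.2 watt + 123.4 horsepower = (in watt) 9.237e+04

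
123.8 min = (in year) 0.0002355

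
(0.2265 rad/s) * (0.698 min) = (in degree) 543.5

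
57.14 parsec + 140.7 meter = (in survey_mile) 1.096e+15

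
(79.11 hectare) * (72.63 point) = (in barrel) 1.275e+05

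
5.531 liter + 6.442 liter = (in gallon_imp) 2.634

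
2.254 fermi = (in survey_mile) 1.401e-18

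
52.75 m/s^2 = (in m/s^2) 52.75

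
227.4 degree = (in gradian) 252.7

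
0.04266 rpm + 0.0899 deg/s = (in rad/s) 0.006036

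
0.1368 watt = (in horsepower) 0.0001835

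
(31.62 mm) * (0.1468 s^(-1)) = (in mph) 0.01038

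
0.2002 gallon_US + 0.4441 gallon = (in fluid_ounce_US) 82.47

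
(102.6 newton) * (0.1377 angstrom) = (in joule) 1.413e-09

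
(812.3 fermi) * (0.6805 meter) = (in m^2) 5.528e-13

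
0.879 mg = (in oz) 3.101e-05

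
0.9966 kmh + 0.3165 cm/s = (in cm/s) 28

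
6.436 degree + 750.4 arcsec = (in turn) 0.01846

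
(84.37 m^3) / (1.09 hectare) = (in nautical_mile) 4.179e-06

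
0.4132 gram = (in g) 0.4132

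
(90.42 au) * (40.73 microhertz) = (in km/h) 1.983e+09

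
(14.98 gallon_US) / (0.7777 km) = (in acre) 1.802e-08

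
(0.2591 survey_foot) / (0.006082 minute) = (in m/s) 0.2164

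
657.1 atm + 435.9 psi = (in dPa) 6.959e+08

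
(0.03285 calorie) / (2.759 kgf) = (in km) 5.08e-06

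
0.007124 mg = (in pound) 1.571e-08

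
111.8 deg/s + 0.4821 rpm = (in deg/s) 114.7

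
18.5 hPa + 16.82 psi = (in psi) 17.09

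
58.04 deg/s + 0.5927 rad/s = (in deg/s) 92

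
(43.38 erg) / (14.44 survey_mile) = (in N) 1.867e-10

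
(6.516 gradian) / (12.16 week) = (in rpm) 1.329e-07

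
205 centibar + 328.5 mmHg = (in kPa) 248.8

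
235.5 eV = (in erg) 3.773e-10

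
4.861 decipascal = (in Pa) 0.4861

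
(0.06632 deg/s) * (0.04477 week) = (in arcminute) 1.077e+05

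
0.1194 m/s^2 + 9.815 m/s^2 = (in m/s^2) 9.934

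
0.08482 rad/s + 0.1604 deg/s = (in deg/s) 5.02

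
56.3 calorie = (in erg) 2.356e+09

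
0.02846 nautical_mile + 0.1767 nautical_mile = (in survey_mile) 0.2361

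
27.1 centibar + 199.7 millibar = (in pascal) 4.707e+04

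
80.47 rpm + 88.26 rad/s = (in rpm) 923.3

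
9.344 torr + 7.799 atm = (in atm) 7.811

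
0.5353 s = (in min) 0.008922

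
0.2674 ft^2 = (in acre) 6.139e-06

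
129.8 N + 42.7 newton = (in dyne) 1.725e+07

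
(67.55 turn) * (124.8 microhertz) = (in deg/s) 3.035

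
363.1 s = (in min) 6.052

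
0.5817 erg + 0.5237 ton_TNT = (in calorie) 5.237e+08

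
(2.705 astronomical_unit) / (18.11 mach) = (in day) 759.5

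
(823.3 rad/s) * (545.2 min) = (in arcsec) 5.555e+12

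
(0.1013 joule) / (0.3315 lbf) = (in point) 194.7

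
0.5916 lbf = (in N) 2.632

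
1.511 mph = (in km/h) 2.432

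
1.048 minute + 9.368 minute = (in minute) 10.42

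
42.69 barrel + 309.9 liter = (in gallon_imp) 1561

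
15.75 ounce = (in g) 446.5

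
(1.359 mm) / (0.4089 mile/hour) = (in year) 2.357e-10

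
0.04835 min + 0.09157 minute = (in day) 9.717e-05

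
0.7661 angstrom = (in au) 5.121e-22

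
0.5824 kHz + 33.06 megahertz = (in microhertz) 3.306e+13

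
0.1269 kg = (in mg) 1.269e+05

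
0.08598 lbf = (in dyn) 3.825e+04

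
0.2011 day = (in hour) 4.826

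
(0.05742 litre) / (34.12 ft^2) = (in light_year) 1.915e-21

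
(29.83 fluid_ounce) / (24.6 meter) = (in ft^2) 0.000386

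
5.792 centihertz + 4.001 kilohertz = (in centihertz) 4.001e+05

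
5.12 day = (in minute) 7373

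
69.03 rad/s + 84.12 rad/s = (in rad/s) 153.2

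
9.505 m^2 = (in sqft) 102.3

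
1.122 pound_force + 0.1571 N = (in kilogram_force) 0.525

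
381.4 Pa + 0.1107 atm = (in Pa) 1.16e+04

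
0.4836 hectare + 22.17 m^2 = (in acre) 1.2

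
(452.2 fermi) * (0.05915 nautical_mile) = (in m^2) 4.954e-11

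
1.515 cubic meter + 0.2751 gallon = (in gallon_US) 400.5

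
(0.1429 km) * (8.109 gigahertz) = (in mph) 2.592e+12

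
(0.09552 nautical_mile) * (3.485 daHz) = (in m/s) 6165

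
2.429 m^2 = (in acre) 0.0006002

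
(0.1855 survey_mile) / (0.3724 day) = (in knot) 0.01804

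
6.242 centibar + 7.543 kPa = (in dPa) 1.378e+05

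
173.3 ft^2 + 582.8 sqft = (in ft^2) 756.1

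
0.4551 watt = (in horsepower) 0.0006103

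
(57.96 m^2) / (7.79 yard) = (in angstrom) 8.137e+10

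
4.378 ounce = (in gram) 124.1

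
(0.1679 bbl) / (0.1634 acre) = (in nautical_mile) 2.18e-08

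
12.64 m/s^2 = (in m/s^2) 12.64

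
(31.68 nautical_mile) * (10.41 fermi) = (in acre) 1.509e-13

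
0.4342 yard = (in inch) 15.63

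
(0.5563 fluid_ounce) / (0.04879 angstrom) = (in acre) 833.2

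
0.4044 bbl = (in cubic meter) 0.06429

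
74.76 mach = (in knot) 4.948e+04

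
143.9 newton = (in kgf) 14.67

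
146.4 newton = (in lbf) 32.91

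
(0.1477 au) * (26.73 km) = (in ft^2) 6.357e+15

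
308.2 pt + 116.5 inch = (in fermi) 3.068e+15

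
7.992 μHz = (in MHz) 7.992e-12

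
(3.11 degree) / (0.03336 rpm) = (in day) 0.0001798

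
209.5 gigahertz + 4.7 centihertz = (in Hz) 2.095e+11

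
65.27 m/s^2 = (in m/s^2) 65.27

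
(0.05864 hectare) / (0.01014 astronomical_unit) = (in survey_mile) 2.402e-10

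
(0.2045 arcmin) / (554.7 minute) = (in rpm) 1.707e-08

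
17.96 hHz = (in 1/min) 1.078e+05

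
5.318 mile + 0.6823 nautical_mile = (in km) 9.822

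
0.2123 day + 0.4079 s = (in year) 0.0005817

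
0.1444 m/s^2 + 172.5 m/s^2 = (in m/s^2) 172.6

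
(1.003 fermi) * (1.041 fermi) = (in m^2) 1.044e-30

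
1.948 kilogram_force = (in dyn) 1.91e+06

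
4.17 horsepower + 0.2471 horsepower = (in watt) 3294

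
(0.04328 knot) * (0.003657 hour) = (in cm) 29.31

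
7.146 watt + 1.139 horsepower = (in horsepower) 1.149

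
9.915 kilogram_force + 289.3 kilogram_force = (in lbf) 659.7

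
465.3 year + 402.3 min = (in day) 1.698e+05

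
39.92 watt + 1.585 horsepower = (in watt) 1222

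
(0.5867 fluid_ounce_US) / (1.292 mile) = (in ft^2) 8.982e-08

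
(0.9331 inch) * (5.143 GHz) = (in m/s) 1.219e+08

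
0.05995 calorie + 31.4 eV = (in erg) 2.508e+06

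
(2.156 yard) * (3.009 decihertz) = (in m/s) 0.5932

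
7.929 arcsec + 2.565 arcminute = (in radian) 0.0007846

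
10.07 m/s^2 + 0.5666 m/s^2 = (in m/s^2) 10.64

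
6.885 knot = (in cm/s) 354.2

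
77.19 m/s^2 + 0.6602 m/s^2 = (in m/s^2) 77.85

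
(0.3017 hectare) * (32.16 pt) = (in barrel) 215.3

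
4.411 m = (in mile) 0.002741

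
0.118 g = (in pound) 0.0002601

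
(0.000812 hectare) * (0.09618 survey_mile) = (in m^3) 1257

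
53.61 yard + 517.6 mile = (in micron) 8.33e+11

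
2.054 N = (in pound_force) 0.4618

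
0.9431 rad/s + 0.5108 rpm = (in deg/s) 57.1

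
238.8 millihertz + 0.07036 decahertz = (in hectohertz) 0.009424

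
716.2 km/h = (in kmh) 716.2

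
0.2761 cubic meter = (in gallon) 72.94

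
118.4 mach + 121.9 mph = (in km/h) 1.453e+05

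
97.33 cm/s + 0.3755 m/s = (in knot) 2.622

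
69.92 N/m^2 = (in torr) 0.5244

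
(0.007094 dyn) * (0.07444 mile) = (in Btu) 8.055e-09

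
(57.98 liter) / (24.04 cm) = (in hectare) 2.412e-05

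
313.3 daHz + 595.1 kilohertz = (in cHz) 5.982e+07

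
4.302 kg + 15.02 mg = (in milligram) 4.302e+06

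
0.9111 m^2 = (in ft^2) 9.807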